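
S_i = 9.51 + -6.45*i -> [9.51, 3.06, -3.39, -9.84, -16.29]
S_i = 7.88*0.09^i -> [7.88, 0.71, 0.06, 0.01, 0.0]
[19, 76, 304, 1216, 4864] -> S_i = 19*4^i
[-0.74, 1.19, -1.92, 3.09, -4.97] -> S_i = -0.74*(-1.61)^i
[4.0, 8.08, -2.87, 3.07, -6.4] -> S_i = Random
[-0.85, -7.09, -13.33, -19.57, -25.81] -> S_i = -0.85 + -6.24*i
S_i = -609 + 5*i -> [-609, -604, -599, -594, -589]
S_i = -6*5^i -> [-6, -30, -150, -750, -3750]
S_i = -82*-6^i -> [-82, 492, -2952, 17712, -106272]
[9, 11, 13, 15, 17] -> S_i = 9 + 2*i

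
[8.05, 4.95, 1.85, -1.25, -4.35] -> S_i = 8.05 + -3.10*i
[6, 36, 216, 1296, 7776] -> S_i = 6*6^i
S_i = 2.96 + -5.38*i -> [2.96, -2.42, -7.8, -13.18, -18.56]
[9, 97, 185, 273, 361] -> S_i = 9 + 88*i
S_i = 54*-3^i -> [54, -162, 486, -1458, 4374]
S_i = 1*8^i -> [1, 8, 64, 512, 4096]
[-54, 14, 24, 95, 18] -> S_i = Random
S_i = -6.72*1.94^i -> [-6.72, -13.04, -25.29, -49.07, -95.19]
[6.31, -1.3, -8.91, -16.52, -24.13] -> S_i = 6.31 + -7.61*i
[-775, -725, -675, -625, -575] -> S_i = -775 + 50*i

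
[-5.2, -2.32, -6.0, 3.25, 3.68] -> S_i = Random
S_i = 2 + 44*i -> [2, 46, 90, 134, 178]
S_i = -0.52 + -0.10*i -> [-0.52, -0.62, -0.72, -0.82, -0.92]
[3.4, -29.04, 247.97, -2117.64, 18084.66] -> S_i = 3.40*(-8.54)^i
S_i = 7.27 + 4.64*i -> [7.27, 11.91, 16.55, 21.19, 25.83]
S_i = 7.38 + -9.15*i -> [7.38, -1.77, -10.92, -20.07, -29.22]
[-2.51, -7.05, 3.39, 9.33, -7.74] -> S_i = Random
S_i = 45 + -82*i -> [45, -37, -119, -201, -283]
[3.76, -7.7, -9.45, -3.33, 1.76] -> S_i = Random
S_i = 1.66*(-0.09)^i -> [1.66, -0.15, 0.01, -0.0, 0.0]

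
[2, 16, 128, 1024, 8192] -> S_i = 2*8^i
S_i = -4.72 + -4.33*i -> [-4.72, -9.05, -13.38, -17.71, -22.04]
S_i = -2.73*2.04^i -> [-2.73, -5.57, -11.36, -23.18, -47.28]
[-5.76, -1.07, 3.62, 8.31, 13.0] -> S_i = -5.76 + 4.69*i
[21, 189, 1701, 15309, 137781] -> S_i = 21*9^i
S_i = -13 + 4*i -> [-13, -9, -5, -1, 3]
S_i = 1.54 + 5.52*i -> [1.54, 7.06, 12.58, 18.1, 23.62]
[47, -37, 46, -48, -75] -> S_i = Random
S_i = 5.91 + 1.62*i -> [5.91, 7.53, 9.15, 10.77, 12.39]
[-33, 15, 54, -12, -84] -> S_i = Random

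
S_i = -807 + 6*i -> [-807, -801, -795, -789, -783]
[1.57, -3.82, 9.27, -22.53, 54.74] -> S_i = 1.57*(-2.43)^i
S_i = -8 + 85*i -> [-8, 77, 162, 247, 332]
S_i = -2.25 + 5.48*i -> [-2.25, 3.23, 8.71, 14.19, 19.67]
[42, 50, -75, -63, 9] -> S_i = Random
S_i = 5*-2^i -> [5, -10, 20, -40, 80]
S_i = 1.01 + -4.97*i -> [1.01, -3.96, -8.93, -13.9, -18.87]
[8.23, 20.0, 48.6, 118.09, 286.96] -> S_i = 8.23*2.43^i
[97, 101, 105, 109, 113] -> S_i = 97 + 4*i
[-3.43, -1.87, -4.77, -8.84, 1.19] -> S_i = Random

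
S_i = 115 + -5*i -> [115, 110, 105, 100, 95]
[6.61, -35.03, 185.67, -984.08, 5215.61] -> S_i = 6.61*(-5.30)^i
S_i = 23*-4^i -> [23, -92, 368, -1472, 5888]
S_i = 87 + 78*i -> [87, 165, 243, 321, 399]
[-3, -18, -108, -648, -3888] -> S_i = -3*6^i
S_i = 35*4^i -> [35, 140, 560, 2240, 8960]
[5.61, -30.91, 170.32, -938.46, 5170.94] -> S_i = 5.61*(-5.51)^i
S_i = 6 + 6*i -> [6, 12, 18, 24, 30]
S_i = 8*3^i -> [8, 24, 72, 216, 648]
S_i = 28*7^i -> [28, 196, 1372, 9604, 67228]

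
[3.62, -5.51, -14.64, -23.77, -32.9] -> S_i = 3.62 + -9.13*i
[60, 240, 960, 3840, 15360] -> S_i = 60*4^i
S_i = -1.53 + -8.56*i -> [-1.53, -10.09, -18.65, -27.21, -35.77]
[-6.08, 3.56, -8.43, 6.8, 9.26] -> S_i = Random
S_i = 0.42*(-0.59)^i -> [0.42, -0.25, 0.15, -0.09, 0.05]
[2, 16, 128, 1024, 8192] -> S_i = 2*8^i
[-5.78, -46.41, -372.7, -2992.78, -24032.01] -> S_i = -5.78*8.03^i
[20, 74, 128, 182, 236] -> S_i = 20 + 54*i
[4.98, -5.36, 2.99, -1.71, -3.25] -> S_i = Random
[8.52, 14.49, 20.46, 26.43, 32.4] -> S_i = 8.52 + 5.97*i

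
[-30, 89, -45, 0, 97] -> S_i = Random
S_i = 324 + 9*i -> [324, 333, 342, 351, 360]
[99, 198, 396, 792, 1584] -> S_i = 99*2^i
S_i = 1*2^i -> [1, 2, 4, 8, 16]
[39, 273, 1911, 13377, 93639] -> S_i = 39*7^i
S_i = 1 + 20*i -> [1, 21, 41, 61, 81]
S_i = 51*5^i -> [51, 255, 1275, 6375, 31875]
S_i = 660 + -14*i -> [660, 646, 632, 618, 604]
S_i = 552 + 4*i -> [552, 556, 560, 564, 568]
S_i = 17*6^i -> [17, 102, 612, 3672, 22032]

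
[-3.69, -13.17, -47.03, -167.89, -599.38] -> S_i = -3.69*3.57^i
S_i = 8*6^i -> [8, 48, 288, 1728, 10368]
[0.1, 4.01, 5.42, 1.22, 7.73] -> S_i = Random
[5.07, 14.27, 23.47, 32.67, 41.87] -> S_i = 5.07 + 9.20*i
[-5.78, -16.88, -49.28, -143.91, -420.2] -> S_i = -5.78*2.92^i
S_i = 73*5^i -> [73, 365, 1825, 9125, 45625]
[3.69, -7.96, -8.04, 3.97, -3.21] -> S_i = Random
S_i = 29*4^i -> [29, 116, 464, 1856, 7424]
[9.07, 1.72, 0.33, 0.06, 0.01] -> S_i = 9.07*0.19^i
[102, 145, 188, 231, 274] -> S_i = 102 + 43*i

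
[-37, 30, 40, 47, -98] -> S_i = Random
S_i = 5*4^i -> [5, 20, 80, 320, 1280]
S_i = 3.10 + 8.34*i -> [3.1, 11.44, 19.78, 28.12, 36.46]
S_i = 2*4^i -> [2, 8, 32, 128, 512]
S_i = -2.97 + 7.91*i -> [-2.97, 4.94, 12.85, 20.76, 28.67]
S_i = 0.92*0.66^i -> [0.92, 0.61, 0.4, 0.26, 0.17]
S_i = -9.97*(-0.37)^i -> [-9.97, 3.69, -1.36, 0.51, -0.19]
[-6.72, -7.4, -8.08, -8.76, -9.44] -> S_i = -6.72 + -0.68*i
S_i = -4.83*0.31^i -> [-4.83, -1.5, -0.46, -0.14, -0.04]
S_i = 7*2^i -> [7, 14, 28, 56, 112]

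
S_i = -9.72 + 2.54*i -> [-9.72, -7.18, -4.64, -2.1, 0.44]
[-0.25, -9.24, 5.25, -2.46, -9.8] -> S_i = Random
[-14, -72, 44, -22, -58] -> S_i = Random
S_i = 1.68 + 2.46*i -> [1.68, 4.14, 6.6, 9.06, 11.52]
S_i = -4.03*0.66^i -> [-4.03, -2.66, -1.76, -1.16, -0.76]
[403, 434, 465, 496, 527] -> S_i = 403 + 31*i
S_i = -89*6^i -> [-89, -534, -3204, -19224, -115344]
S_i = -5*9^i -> [-5, -45, -405, -3645, -32805]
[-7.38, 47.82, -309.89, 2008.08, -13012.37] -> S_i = -7.38*(-6.48)^i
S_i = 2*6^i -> [2, 12, 72, 432, 2592]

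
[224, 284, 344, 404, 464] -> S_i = 224 + 60*i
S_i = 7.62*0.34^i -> [7.62, 2.59, 0.88, 0.3, 0.1]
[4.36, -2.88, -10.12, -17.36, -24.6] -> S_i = 4.36 + -7.24*i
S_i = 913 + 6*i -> [913, 919, 925, 931, 937]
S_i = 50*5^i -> [50, 250, 1250, 6250, 31250]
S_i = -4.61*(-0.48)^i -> [-4.61, 2.21, -1.06, 0.51, -0.24]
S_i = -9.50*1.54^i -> [-9.5, -14.63, -22.53, -34.7, -53.43]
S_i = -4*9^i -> [-4, -36, -324, -2916, -26244]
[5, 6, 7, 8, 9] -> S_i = 5 + 1*i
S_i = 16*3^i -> [16, 48, 144, 432, 1296]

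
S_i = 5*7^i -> [5, 35, 245, 1715, 12005]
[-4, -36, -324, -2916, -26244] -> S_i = -4*9^i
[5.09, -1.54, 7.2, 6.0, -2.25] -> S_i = Random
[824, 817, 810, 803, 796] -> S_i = 824 + -7*i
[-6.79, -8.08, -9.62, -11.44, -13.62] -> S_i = -6.79*1.19^i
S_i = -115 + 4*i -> [-115, -111, -107, -103, -99]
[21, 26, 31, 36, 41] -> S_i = 21 + 5*i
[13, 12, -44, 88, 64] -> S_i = Random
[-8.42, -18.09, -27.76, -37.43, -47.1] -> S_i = -8.42 + -9.67*i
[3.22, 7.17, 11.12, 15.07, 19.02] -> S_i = 3.22 + 3.95*i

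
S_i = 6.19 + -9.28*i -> [6.19, -3.09, -12.37, -21.65, -30.93]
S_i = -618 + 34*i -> [-618, -584, -550, -516, -482]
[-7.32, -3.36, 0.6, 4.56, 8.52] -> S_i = -7.32 + 3.96*i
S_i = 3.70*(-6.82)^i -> [3.7, -25.23, 172.1, -1173.69, 8004.59]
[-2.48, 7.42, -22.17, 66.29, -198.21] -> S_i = -2.48*(-2.99)^i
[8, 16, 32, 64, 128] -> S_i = 8*2^i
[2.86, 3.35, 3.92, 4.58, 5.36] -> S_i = 2.86*1.17^i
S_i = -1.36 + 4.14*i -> [-1.36, 2.78, 6.92, 11.06, 15.2]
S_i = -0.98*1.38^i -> [-0.98, -1.35, -1.87, -2.58, -3.55]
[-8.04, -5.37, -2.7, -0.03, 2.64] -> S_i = -8.04 + 2.67*i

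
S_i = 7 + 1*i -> [7, 8, 9, 10, 11]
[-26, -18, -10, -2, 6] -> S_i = -26 + 8*i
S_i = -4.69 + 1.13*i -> [-4.69, -3.56, -2.43, -1.3, -0.17]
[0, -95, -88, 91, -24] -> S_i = Random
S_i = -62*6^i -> [-62, -372, -2232, -13392, -80352]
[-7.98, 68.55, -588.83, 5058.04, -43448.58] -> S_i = -7.98*(-8.59)^i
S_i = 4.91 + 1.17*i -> [4.91, 6.08, 7.25, 8.42, 9.59]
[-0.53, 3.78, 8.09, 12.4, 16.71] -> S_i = -0.53 + 4.31*i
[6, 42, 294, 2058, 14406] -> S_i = 6*7^i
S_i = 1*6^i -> [1, 6, 36, 216, 1296]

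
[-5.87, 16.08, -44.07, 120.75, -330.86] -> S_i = -5.87*(-2.74)^i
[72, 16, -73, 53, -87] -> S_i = Random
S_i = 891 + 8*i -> [891, 899, 907, 915, 923]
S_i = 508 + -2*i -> [508, 506, 504, 502, 500]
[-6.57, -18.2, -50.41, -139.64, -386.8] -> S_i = -6.57*2.77^i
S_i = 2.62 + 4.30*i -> [2.62, 6.92, 11.22, 15.52, 19.82]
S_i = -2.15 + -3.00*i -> [-2.15, -5.15, -8.15, -11.15, -14.15]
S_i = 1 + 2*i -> [1, 3, 5, 7, 9]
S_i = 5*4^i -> [5, 20, 80, 320, 1280]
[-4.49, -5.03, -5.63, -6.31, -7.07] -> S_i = -4.49*1.12^i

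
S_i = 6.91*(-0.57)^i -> [6.91, -3.94, 2.25, -1.28, 0.73]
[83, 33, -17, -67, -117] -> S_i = 83 + -50*i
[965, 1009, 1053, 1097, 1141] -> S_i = 965 + 44*i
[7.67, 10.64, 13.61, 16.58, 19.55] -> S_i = 7.67 + 2.97*i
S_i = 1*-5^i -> [1, -5, 25, -125, 625]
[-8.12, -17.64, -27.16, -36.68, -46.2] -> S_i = -8.12 + -9.52*i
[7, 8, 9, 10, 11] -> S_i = 7 + 1*i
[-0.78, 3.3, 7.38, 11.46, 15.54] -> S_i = -0.78 + 4.08*i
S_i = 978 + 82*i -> [978, 1060, 1142, 1224, 1306]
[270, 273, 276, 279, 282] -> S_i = 270 + 3*i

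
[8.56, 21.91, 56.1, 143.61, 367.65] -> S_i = 8.56*2.56^i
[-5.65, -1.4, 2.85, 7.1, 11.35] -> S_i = -5.65 + 4.25*i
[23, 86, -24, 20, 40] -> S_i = Random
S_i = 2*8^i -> [2, 16, 128, 1024, 8192]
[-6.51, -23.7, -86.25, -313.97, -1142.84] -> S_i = -6.51*3.64^i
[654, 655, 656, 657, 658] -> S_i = 654 + 1*i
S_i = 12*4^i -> [12, 48, 192, 768, 3072]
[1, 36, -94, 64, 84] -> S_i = Random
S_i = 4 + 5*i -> [4, 9, 14, 19, 24]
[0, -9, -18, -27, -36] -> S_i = 0 + -9*i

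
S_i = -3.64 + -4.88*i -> [-3.64, -8.52, -13.4, -18.28, -23.16]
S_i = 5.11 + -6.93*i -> [5.11, -1.82, -8.75, -15.68, -22.61]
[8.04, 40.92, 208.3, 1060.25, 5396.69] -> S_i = 8.04*5.09^i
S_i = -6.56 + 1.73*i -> [-6.56, -4.83, -3.1, -1.37, 0.36]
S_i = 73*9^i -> [73, 657, 5913, 53217, 478953]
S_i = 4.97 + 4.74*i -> [4.97, 9.71, 14.45, 19.19, 23.93]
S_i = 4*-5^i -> [4, -20, 100, -500, 2500]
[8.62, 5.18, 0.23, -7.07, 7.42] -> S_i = Random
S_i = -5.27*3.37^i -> [-5.27, -17.76, -59.85, -201.7, -679.72]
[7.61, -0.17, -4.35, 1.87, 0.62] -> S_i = Random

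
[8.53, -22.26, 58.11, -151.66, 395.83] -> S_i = 8.53*(-2.61)^i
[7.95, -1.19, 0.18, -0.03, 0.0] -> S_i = 7.95*(-0.15)^i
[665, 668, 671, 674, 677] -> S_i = 665 + 3*i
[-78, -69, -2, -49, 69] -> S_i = Random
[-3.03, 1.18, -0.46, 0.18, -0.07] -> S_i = -3.03*(-0.39)^i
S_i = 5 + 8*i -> [5, 13, 21, 29, 37]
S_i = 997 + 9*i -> [997, 1006, 1015, 1024, 1033]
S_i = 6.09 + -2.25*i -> [6.09, 3.84, 1.59, -0.66, -2.91]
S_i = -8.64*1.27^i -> [-8.64, -10.97, -13.94, -17.7, -22.48]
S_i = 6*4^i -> [6, 24, 96, 384, 1536]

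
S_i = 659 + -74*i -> [659, 585, 511, 437, 363]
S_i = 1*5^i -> [1, 5, 25, 125, 625]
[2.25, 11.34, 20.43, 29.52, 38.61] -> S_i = 2.25 + 9.09*i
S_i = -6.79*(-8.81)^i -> [-6.79, 59.82, -527.01, 4642.99, -40904.72]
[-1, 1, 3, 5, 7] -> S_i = -1 + 2*i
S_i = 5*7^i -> [5, 35, 245, 1715, 12005]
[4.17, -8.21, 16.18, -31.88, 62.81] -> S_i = 4.17*(-1.97)^i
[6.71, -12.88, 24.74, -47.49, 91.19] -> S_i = 6.71*(-1.92)^i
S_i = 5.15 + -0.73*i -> [5.15, 4.42, 3.69, 2.96, 2.23]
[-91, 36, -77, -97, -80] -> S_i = Random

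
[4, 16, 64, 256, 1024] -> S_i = 4*4^i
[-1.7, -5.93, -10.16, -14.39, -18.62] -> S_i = -1.70 + -4.23*i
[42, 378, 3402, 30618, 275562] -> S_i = 42*9^i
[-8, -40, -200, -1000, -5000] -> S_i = -8*5^i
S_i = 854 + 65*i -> [854, 919, 984, 1049, 1114]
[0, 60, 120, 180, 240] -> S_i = 0 + 60*i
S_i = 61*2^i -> [61, 122, 244, 488, 976]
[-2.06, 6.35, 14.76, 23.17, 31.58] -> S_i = -2.06 + 8.41*i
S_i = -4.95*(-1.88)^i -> [-4.95, 9.31, -17.5, 32.89, -61.84]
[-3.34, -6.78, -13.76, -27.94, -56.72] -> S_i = -3.34*2.03^i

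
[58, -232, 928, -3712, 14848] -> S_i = 58*-4^i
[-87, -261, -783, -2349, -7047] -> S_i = -87*3^i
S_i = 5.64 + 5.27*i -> [5.64, 10.91, 16.18, 21.45, 26.72]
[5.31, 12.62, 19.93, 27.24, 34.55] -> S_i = 5.31 + 7.31*i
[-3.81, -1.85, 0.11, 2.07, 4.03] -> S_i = -3.81 + 1.96*i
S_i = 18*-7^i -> [18, -126, 882, -6174, 43218]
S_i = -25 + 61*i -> [-25, 36, 97, 158, 219]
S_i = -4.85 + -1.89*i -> [-4.85, -6.74, -8.63, -10.52, -12.41]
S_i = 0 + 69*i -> [0, 69, 138, 207, 276]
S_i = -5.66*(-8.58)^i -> [-5.66, 48.56, -416.67, 3575.02, -30673.66]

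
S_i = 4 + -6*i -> [4, -2, -8, -14, -20]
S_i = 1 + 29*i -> [1, 30, 59, 88, 117]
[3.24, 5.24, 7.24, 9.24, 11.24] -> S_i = 3.24 + 2.00*i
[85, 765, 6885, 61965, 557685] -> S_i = 85*9^i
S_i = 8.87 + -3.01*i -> [8.87, 5.86, 2.85, -0.16, -3.17]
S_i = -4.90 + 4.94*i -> [-4.9, 0.04, 4.98, 9.92, 14.86]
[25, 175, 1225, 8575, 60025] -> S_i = 25*7^i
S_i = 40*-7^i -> [40, -280, 1960, -13720, 96040]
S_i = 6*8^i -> [6, 48, 384, 3072, 24576]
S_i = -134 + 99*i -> [-134, -35, 64, 163, 262]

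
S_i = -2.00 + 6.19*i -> [-2.0, 4.19, 10.38, 16.57, 22.76]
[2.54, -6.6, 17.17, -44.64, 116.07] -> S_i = 2.54*(-2.60)^i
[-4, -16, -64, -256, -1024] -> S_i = -4*4^i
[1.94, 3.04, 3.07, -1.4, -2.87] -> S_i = Random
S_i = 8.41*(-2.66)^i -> [8.41, -22.37, 59.51, -158.29, 421.04]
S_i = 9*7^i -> [9, 63, 441, 3087, 21609]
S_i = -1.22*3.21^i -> [-1.22, -3.92, -12.57, -40.35, -129.53]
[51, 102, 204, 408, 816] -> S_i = 51*2^i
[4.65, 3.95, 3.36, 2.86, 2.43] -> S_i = 4.65*0.85^i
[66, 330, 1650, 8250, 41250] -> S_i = 66*5^i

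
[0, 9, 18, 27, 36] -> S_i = 0 + 9*i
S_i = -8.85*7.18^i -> [-8.85, -63.54, -456.24, -3275.79, -23520.2]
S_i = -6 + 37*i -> [-6, 31, 68, 105, 142]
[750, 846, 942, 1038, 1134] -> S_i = 750 + 96*i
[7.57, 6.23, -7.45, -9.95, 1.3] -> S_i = Random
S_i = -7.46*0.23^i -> [-7.46, -1.72, -0.39, -0.09, -0.02]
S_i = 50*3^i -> [50, 150, 450, 1350, 4050]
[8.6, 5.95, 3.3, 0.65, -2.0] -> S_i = 8.60 + -2.65*i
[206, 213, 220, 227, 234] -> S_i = 206 + 7*i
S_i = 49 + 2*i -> [49, 51, 53, 55, 57]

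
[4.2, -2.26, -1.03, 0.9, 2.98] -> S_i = Random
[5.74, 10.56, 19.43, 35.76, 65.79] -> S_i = 5.74*1.84^i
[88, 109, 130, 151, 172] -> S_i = 88 + 21*i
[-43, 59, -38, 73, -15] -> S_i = Random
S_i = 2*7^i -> [2, 14, 98, 686, 4802]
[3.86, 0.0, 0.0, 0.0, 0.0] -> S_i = 3.86*0.00^i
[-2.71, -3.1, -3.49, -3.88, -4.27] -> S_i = -2.71 + -0.39*i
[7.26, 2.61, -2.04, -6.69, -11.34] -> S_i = 7.26 + -4.65*i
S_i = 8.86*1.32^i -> [8.86, 11.7, 15.44, 20.38, 26.9]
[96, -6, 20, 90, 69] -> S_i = Random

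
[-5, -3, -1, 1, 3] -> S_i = -5 + 2*i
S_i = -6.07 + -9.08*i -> [-6.07, -15.15, -24.23, -33.31, -42.39]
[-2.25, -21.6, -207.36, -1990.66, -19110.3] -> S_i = -2.25*9.60^i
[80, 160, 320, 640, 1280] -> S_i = 80*2^i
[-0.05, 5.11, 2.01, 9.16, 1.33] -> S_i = Random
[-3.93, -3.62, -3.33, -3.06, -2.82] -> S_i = -3.93*0.92^i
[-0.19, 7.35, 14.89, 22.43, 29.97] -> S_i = -0.19 + 7.54*i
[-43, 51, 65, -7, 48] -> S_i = Random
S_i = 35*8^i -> [35, 280, 2240, 17920, 143360]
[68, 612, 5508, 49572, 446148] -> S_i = 68*9^i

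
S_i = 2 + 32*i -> [2, 34, 66, 98, 130]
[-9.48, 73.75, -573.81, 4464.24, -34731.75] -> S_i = -9.48*(-7.78)^i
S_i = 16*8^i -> [16, 128, 1024, 8192, 65536]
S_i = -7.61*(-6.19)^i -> [-7.61, 47.11, -291.59, 1804.91, -11172.42]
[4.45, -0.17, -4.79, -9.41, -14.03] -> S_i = 4.45 + -4.62*i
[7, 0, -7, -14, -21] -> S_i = 7 + -7*i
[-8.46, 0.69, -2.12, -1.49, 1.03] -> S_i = Random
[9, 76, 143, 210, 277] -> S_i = 9 + 67*i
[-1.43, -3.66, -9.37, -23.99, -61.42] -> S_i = -1.43*2.56^i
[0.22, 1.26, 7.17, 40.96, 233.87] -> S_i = 0.22*5.71^i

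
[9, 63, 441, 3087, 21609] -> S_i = 9*7^i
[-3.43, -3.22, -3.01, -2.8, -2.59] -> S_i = -3.43 + 0.21*i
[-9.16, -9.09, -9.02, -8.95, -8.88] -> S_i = -9.16 + 0.07*i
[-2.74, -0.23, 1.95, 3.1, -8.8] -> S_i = Random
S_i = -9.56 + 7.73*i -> [-9.56, -1.83, 5.9, 13.63, 21.36]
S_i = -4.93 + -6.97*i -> [-4.93, -11.9, -18.87, -25.84, -32.81]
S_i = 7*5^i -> [7, 35, 175, 875, 4375]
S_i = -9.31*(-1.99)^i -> [-9.31, 18.53, -36.87, 73.37, -146.0]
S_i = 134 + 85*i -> [134, 219, 304, 389, 474]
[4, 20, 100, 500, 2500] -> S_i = 4*5^i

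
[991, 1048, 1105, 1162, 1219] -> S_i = 991 + 57*i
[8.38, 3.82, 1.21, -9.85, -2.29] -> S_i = Random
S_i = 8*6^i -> [8, 48, 288, 1728, 10368]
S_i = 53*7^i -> [53, 371, 2597, 18179, 127253]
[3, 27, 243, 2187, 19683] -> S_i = 3*9^i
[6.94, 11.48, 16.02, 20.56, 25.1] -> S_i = 6.94 + 4.54*i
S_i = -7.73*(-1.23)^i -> [-7.73, 9.51, -11.69, 14.38, -17.69]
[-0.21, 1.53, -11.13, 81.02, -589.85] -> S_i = -0.21*(-7.28)^i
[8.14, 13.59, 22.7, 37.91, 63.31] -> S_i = 8.14*1.67^i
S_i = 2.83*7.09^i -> [2.83, 20.06, 142.26, 1008.61, 7151.08]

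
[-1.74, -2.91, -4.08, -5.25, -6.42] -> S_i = -1.74 + -1.17*i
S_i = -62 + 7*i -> [-62, -55, -48, -41, -34]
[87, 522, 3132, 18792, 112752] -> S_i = 87*6^i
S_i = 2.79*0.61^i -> [2.79, 1.7, 1.04, 0.63, 0.39]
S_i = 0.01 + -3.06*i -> [0.01, -3.05, -6.11, -9.17, -12.23]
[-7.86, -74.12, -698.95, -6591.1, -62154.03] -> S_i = -7.86*9.43^i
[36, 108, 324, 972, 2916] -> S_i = 36*3^i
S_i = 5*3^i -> [5, 15, 45, 135, 405]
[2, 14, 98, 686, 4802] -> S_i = 2*7^i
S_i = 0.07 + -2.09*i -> [0.07, -2.02, -4.11, -6.2, -8.29]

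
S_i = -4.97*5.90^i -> [-4.97, -29.32, -173.01, -1020.73, -6022.33]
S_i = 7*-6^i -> [7, -42, 252, -1512, 9072]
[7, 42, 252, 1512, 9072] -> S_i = 7*6^i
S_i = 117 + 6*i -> [117, 123, 129, 135, 141]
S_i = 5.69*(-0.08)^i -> [5.69, -0.46, 0.04, -0.0, 0.0]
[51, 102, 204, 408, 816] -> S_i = 51*2^i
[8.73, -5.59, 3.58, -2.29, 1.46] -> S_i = 8.73*(-0.64)^i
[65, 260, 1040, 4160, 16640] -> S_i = 65*4^i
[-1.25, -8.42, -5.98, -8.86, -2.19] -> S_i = Random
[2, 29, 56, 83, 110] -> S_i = 2 + 27*i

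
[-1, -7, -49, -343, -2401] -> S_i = -1*7^i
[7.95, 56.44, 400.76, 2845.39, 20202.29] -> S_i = 7.95*7.10^i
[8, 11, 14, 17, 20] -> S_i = 8 + 3*i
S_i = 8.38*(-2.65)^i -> [8.38, -22.21, 58.85, -155.95, 413.26]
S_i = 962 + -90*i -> [962, 872, 782, 692, 602]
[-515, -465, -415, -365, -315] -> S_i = -515 + 50*i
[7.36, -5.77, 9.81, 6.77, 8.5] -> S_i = Random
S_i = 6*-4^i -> [6, -24, 96, -384, 1536]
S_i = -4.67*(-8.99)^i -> [-4.67, 41.98, -377.43, 3393.09, -30503.92]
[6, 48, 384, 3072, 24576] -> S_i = 6*8^i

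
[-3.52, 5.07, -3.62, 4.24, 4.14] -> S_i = Random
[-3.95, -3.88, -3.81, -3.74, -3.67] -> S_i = -3.95 + 0.07*i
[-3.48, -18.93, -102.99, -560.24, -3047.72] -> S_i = -3.48*5.44^i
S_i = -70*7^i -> [-70, -490, -3430, -24010, -168070]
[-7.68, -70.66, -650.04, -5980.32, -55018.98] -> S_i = -7.68*9.20^i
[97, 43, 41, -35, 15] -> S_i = Random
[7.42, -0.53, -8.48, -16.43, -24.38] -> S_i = 7.42 + -7.95*i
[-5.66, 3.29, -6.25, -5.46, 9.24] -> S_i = Random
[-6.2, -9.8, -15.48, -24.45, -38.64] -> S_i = -6.20*1.58^i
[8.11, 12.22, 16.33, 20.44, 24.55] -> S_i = 8.11 + 4.11*i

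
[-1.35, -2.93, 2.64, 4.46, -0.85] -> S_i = Random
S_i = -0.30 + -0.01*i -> [-0.3, -0.31, -0.32, -0.33, -0.34]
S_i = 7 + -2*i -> [7, 5, 3, 1, -1]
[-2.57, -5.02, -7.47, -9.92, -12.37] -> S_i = -2.57 + -2.45*i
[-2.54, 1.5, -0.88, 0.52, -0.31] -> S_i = -2.54*(-0.59)^i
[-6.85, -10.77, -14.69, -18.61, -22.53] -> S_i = -6.85 + -3.92*i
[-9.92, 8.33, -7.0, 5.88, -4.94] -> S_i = -9.92*(-0.84)^i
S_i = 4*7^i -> [4, 28, 196, 1372, 9604]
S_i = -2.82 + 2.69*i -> [-2.82, -0.13, 2.56, 5.25, 7.94]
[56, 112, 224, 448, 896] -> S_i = 56*2^i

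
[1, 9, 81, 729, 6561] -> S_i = 1*9^i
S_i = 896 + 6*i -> [896, 902, 908, 914, 920]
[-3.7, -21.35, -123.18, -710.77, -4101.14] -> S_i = -3.70*5.77^i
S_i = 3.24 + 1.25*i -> [3.24, 4.49, 5.74, 6.99, 8.24]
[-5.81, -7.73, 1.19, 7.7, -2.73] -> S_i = Random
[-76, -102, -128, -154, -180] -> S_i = -76 + -26*i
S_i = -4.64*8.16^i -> [-4.64, -37.86, -308.96, -2521.09, -20572.1]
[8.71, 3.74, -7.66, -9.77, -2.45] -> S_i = Random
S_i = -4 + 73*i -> [-4, 69, 142, 215, 288]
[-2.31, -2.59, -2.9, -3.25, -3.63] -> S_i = -2.31*1.12^i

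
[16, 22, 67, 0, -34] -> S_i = Random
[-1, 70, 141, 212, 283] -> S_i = -1 + 71*i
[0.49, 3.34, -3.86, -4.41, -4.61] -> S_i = Random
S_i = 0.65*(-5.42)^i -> [0.65, -3.52, 19.09, -103.49, 560.93]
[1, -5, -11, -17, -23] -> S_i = 1 + -6*i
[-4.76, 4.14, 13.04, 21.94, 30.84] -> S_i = -4.76 + 8.90*i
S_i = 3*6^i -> [3, 18, 108, 648, 3888]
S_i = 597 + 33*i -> [597, 630, 663, 696, 729]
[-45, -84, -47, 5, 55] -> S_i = Random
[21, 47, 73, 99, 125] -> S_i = 21 + 26*i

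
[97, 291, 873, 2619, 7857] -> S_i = 97*3^i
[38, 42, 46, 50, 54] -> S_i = 38 + 4*i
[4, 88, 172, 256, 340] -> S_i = 4 + 84*i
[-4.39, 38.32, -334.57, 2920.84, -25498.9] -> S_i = -4.39*(-8.73)^i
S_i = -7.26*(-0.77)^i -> [-7.26, 5.59, -4.3, 3.31, -2.55]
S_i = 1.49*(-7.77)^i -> [1.49, -11.58, 89.96, -698.96, 5430.88]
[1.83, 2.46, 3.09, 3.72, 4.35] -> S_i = 1.83 + 0.63*i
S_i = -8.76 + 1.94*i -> [-8.76, -6.82, -4.88, -2.94, -1.0]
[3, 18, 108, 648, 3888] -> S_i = 3*6^i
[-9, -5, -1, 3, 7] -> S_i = -9 + 4*i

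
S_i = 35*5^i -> [35, 175, 875, 4375, 21875]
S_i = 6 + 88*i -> [6, 94, 182, 270, 358]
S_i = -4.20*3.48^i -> [-4.2, -14.62, -50.86, -177.01, -615.98]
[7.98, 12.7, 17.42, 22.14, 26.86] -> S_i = 7.98 + 4.72*i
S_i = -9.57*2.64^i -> [-9.57, -25.26, -66.7, -176.09, -464.87]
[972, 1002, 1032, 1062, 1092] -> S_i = 972 + 30*i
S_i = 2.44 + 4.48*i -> [2.44, 6.92, 11.4, 15.88, 20.36]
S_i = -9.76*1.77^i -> [-9.76, -17.28, -30.58, -54.12, -95.8]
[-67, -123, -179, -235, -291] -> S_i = -67 + -56*i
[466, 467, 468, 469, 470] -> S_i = 466 + 1*i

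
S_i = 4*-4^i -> [4, -16, 64, -256, 1024]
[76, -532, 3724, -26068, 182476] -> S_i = 76*-7^i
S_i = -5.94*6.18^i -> [-5.94, -36.71, -226.86, -1402.01, -8664.44]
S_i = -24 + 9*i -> [-24, -15, -6, 3, 12]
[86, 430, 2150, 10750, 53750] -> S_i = 86*5^i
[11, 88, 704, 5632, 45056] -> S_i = 11*8^i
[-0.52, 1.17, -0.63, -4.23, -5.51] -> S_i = Random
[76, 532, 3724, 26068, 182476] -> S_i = 76*7^i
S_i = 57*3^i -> [57, 171, 513, 1539, 4617]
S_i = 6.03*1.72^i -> [6.03, 10.37, 17.84, 30.68, 52.78]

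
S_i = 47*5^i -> [47, 235, 1175, 5875, 29375]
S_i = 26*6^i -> [26, 156, 936, 5616, 33696]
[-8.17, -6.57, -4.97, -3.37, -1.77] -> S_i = -8.17 + 1.60*i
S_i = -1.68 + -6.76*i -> [-1.68, -8.44, -15.2, -21.96, -28.72]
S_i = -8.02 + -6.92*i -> [-8.02, -14.94, -21.86, -28.78, -35.7]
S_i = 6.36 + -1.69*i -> [6.36, 4.67, 2.98, 1.29, -0.4]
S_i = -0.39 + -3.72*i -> [-0.39, -4.11, -7.83, -11.55, -15.27]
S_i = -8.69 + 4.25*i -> [-8.69, -4.44, -0.19, 4.06, 8.31]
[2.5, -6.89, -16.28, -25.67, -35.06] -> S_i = 2.50 + -9.39*i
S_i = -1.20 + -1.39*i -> [-1.2, -2.59, -3.98, -5.37, -6.76]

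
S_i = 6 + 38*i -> [6, 44, 82, 120, 158]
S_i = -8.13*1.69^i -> [-8.13, -13.74, -23.22, -39.24, -66.32]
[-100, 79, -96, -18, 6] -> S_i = Random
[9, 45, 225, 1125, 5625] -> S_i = 9*5^i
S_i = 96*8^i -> [96, 768, 6144, 49152, 393216]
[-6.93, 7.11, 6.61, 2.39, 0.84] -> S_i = Random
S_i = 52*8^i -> [52, 416, 3328, 26624, 212992]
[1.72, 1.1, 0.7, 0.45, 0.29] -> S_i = 1.72*0.64^i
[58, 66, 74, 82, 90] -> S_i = 58 + 8*i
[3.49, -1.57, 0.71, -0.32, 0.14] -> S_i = 3.49*(-0.45)^i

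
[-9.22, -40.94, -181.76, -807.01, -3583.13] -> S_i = -9.22*4.44^i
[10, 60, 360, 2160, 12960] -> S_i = 10*6^i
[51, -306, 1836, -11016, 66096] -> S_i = 51*-6^i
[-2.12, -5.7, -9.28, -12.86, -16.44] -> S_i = -2.12 + -3.58*i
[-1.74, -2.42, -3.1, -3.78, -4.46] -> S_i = -1.74 + -0.68*i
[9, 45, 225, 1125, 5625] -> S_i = 9*5^i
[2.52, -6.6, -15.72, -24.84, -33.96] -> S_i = 2.52 + -9.12*i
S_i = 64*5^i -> [64, 320, 1600, 8000, 40000]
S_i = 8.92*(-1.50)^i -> [8.92, -13.38, 20.07, -30.1, 45.16]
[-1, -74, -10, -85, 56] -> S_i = Random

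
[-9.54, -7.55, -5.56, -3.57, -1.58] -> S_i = -9.54 + 1.99*i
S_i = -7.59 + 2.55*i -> [-7.59, -5.04, -2.49, 0.06, 2.61]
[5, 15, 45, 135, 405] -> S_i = 5*3^i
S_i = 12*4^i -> [12, 48, 192, 768, 3072]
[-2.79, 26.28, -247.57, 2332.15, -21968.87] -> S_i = -2.79*(-9.42)^i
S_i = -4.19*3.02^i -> [-4.19, -12.65, -38.21, -115.41, -348.53]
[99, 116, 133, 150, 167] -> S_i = 99 + 17*i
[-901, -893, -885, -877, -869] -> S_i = -901 + 8*i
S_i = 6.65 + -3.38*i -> [6.65, 3.27, -0.11, -3.49, -6.87]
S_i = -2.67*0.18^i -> [-2.67, -0.48, -0.09, -0.02, -0.0]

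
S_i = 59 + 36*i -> [59, 95, 131, 167, 203]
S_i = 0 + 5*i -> [0, 5, 10, 15, 20]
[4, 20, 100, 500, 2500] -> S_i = 4*5^i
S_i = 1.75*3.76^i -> [1.75, 6.58, 24.74, 93.03, 349.78]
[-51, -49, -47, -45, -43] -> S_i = -51 + 2*i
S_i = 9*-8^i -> [9, -72, 576, -4608, 36864]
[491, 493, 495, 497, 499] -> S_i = 491 + 2*i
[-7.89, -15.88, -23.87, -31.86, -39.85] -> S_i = -7.89 + -7.99*i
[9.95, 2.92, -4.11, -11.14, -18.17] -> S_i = 9.95 + -7.03*i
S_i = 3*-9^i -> [3, -27, 243, -2187, 19683]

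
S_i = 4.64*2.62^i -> [4.64, 12.16, 31.85, 83.45, 218.64]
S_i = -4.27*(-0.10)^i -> [-4.27, 0.43, -0.04, 0.0, -0.0]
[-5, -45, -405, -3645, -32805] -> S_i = -5*9^i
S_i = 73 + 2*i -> [73, 75, 77, 79, 81]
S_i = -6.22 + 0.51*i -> [-6.22, -5.71, -5.2, -4.69, -4.18]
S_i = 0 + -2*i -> [0, -2, -4, -6, -8]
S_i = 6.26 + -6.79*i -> [6.26, -0.53, -7.32, -14.11, -20.9]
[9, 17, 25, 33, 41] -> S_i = 9 + 8*i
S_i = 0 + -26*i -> [0, -26, -52, -78, -104]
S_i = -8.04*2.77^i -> [-8.04, -22.27, -61.69, -170.88, -473.34]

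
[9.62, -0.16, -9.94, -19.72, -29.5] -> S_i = 9.62 + -9.78*i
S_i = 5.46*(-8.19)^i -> [5.46, -44.72, 366.24, -2999.47, 24565.65]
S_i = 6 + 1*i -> [6, 7, 8, 9, 10]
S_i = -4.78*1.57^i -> [-4.78, -7.5, -11.78, -18.5, -29.04]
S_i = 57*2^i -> [57, 114, 228, 456, 912]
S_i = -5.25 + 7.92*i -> [-5.25, 2.67, 10.59, 18.51, 26.43]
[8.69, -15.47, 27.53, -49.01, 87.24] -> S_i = 8.69*(-1.78)^i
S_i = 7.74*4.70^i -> [7.74, 36.38, 170.98, 803.59, 3776.87]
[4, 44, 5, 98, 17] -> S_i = Random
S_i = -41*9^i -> [-41, -369, -3321, -29889, -269001]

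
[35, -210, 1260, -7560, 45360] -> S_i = 35*-6^i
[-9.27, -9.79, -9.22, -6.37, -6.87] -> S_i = Random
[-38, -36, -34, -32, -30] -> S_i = -38 + 2*i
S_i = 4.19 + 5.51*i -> [4.19, 9.7, 15.21, 20.72, 26.23]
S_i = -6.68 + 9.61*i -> [-6.68, 2.93, 12.54, 22.15, 31.76]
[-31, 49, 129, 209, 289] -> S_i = -31 + 80*i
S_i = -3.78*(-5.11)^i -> [-3.78, 19.32, -98.7, 504.38, -2577.36]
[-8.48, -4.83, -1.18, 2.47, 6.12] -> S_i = -8.48 + 3.65*i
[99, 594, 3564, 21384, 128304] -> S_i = 99*6^i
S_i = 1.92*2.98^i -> [1.92, 5.72, 17.05, 50.81, 151.41]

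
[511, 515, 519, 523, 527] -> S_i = 511 + 4*i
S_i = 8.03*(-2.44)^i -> [8.03, -19.59, 47.81, -116.65, 284.63]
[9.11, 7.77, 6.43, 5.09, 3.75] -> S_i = 9.11 + -1.34*i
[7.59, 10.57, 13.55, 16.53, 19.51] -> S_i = 7.59 + 2.98*i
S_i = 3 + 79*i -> [3, 82, 161, 240, 319]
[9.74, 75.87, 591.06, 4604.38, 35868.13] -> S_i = 9.74*7.79^i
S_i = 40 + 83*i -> [40, 123, 206, 289, 372]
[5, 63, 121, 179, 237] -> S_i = 5 + 58*i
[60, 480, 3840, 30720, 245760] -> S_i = 60*8^i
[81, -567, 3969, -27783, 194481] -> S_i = 81*-7^i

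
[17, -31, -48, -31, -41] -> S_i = Random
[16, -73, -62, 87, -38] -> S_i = Random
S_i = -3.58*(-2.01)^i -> [-3.58, 7.2, -14.46, 29.07, -58.43]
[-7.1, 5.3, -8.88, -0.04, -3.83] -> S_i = Random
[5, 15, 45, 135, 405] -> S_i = 5*3^i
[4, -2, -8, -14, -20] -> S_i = 4 + -6*i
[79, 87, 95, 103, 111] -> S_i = 79 + 8*i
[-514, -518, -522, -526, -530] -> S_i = -514 + -4*i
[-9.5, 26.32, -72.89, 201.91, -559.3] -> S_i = -9.50*(-2.77)^i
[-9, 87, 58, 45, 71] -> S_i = Random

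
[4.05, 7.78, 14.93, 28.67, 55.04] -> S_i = 4.05*1.92^i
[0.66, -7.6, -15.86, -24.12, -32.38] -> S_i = 0.66 + -8.26*i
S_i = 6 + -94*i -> [6, -88, -182, -276, -370]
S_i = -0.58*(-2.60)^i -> [-0.58, 1.51, -3.92, 10.19, -26.5]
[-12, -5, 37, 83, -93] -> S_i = Random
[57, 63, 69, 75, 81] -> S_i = 57 + 6*i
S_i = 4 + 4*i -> [4, 8, 12, 16, 20]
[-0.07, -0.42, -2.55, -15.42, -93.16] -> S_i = -0.07*6.04^i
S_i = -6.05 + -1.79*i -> [-6.05, -7.84, -9.63, -11.42, -13.21]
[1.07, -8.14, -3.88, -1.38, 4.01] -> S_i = Random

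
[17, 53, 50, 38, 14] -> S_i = Random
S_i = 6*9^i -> [6, 54, 486, 4374, 39366]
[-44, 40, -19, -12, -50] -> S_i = Random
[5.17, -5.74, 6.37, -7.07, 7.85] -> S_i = 5.17*(-1.11)^i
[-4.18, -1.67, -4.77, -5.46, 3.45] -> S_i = Random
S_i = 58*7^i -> [58, 406, 2842, 19894, 139258]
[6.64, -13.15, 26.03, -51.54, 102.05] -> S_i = 6.64*(-1.98)^i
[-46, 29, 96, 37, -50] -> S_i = Random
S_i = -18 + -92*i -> [-18, -110, -202, -294, -386]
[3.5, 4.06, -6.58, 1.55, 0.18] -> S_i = Random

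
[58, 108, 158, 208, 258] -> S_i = 58 + 50*i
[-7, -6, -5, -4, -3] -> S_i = -7 + 1*i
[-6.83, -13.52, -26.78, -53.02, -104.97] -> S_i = -6.83*1.98^i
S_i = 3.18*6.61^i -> [3.18, 21.02, 138.94, 918.4, 6070.62]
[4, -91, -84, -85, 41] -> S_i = Random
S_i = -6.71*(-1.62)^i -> [-6.71, 10.87, -17.61, 28.53, -46.21]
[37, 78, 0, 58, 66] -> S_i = Random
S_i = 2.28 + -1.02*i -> [2.28, 1.26, 0.24, -0.78, -1.8]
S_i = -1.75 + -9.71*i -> [-1.75, -11.46, -21.17, -30.88, -40.59]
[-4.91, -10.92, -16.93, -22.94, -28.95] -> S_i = -4.91 + -6.01*i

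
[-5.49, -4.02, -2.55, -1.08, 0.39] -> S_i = -5.49 + 1.47*i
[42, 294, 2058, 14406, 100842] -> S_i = 42*7^i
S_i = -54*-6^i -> [-54, 324, -1944, 11664, -69984]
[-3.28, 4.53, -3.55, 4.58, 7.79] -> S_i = Random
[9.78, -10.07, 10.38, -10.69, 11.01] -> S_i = 9.78*(-1.03)^i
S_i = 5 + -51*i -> [5, -46, -97, -148, -199]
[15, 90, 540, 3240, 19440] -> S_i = 15*6^i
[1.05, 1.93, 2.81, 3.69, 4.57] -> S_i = 1.05 + 0.88*i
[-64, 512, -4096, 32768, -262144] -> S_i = -64*-8^i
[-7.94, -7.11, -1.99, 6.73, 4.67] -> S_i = Random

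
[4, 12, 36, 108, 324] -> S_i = 4*3^i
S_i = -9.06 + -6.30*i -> [-9.06, -15.36, -21.66, -27.96, -34.26]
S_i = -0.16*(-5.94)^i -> [-0.16, 0.95, -5.65, 33.53, -199.19]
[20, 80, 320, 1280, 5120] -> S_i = 20*4^i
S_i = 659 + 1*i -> [659, 660, 661, 662, 663]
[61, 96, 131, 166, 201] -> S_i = 61 + 35*i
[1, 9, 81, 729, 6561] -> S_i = 1*9^i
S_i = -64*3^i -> [-64, -192, -576, -1728, -5184]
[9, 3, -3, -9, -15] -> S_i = 9 + -6*i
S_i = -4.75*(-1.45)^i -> [-4.75, 6.89, -9.99, 14.48, -21.0]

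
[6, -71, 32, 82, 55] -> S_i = Random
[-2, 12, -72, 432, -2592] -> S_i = -2*-6^i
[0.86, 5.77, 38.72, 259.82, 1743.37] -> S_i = 0.86*6.71^i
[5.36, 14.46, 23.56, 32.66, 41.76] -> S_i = 5.36 + 9.10*i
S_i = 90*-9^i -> [90, -810, 7290, -65610, 590490]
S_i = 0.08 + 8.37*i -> [0.08, 8.45, 16.82, 25.19, 33.56]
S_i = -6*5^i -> [-6, -30, -150, -750, -3750]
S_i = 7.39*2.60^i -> [7.39, 19.21, 49.96, 129.89, 337.71]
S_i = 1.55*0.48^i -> [1.55, 0.74, 0.36, 0.17, 0.08]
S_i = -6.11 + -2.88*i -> [-6.11, -8.99, -11.87, -14.75, -17.63]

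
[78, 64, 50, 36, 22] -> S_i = 78 + -14*i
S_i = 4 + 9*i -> [4, 13, 22, 31, 40]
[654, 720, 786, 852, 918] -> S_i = 654 + 66*i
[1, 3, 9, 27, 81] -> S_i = 1*3^i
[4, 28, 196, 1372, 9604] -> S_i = 4*7^i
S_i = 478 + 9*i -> [478, 487, 496, 505, 514]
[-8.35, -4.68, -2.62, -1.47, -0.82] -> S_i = -8.35*0.56^i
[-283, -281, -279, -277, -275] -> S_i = -283 + 2*i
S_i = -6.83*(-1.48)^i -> [-6.83, 10.11, -14.96, 22.14, -32.77]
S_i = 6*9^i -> [6, 54, 486, 4374, 39366]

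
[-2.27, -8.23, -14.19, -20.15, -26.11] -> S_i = -2.27 + -5.96*i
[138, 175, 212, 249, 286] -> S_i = 138 + 37*i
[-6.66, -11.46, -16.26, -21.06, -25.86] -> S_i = -6.66 + -4.80*i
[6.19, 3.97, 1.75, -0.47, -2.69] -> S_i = 6.19 + -2.22*i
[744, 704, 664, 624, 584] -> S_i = 744 + -40*i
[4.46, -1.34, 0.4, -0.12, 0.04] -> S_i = 4.46*(-0.30)^i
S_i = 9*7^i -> [9, 63, 441, 3087, 21609]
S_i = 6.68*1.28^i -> [6.68, 8.55, 10.94, 14.01, 17.93]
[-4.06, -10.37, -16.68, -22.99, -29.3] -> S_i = -4.06 + -6.31*i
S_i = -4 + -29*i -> [-4, -33, -62, -91, -120]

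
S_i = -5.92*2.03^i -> [-5.92, -12.02, -24.4, -49.52, -100.53]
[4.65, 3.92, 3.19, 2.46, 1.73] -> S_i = 4.65 + -0.73*i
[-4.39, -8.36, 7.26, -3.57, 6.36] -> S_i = Random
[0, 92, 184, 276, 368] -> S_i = 0 + 92*i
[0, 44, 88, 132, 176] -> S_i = 0 + 44*i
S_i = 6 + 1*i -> [6, 7, 8, 9, 10]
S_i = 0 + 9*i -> [0, 9, 18, 27, 36]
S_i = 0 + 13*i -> [0, 13, 26, 39, 52]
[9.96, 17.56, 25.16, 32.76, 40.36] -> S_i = 9.96 + 7.60*i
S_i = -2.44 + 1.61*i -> [-2.44, -0.83, 0.78, 2.39, 4.0]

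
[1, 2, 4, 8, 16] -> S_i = 1*2^i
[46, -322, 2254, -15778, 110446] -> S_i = 46*-7^i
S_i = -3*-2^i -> [-3, 6, -12, 24, -48]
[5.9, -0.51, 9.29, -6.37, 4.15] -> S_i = Random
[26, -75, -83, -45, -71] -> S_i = Random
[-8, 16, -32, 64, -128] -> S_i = -8*-2^i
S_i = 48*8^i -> [48, 384, 3072, 24576, 196608]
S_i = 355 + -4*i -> [355, 351, 347, 343, 339]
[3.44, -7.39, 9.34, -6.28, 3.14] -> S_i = Random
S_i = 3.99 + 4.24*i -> [3.99, 8.23, 12.47, 16.71, 20.95]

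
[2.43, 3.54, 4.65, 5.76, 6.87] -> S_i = 2.43 + 1.11*i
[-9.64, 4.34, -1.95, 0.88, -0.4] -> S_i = -9.64*(-0.45)^i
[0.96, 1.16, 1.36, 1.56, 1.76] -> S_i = 0.96 + 0.20*i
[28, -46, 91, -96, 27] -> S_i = Random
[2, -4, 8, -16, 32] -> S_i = 2*-2^i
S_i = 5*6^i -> [5, 30, 180, 1080, 6480]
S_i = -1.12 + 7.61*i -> [-1.12, 6.49, 14.1, 21.71, 29.32]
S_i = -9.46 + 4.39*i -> [-9.46, -5.07, -0.68, 3.71, 8.1]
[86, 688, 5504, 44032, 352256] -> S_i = 86*8^i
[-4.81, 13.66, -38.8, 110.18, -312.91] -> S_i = -4.81*(-2.84)^i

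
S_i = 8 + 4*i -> [8, 12, 16, 20, 24]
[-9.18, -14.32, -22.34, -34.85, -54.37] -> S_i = -9.18*1.56^i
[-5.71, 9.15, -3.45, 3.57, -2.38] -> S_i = Random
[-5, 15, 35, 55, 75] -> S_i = -5 + 20*i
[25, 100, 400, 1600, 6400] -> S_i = 25*4^i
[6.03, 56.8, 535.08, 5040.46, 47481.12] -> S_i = 6.03*9.42^i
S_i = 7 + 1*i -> [7, 8, 9, 10, 11]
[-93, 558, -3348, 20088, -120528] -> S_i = -93*-6^i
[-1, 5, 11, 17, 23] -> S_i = -1 + 6*i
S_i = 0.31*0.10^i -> [0.31, 0.03, 0.0, 0.0, 0.0]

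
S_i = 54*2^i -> [54, 108, 216, 432, 864]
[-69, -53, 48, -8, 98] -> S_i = Random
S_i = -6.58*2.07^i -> [-6.58, -13.62, -28.19, -58.36, -120.81]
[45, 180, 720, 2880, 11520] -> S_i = 45*4^i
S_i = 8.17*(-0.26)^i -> [8.17, -2.12, 0.55, -0.14, 0.04]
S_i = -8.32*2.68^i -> [-8.32, -22.3, -59.76, -160.15, -429.2]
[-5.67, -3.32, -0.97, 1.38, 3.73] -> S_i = -5.67 + 2.35*i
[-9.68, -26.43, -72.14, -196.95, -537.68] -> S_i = -9.68*2.73^i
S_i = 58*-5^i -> [58, -290, 1450, -7250, 36250]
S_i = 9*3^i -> [9, 27, 81, 243, 729]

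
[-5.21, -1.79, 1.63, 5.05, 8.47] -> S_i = -5.21 + 3.42*i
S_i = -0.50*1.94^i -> [-0.5, -0.97, -1.88, -3.65, -7.08]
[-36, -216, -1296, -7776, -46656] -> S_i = -36*6^i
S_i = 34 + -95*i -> [34, -61, -156, -251, -346]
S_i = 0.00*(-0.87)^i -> [0.0, -0.0, 0.0, -0.0, 0.0]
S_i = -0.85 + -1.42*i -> [-0.85, -2.27, -3.69, -5.11, -6.53]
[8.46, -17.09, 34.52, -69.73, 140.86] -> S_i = 8.46*(-2.02)^i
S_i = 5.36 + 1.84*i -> [5.36, 7.2, 9.04, 10.88, 12.72]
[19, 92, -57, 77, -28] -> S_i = Random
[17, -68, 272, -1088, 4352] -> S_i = 17*-4^i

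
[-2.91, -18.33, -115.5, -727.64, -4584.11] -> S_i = -2.91*6.30^i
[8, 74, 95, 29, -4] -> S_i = Random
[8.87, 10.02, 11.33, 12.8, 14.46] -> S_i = 8.87*1.13^i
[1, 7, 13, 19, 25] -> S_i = 1 + 6*i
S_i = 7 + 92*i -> [7, 99, 191, 283, 375]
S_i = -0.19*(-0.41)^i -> [-0.19, 0.08, -0.03, 0.01, -0.01]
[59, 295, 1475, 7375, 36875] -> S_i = 59*5^i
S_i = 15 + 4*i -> [15, 19, 23, 27, 31]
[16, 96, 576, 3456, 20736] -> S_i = 16*6^i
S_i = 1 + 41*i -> [1, 42, 83, 124, 165]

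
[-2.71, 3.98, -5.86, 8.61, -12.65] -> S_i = -2.71*(-1.47)^i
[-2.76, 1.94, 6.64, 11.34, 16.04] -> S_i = -2.76 + 4.70*i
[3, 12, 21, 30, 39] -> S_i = 3 + 9*i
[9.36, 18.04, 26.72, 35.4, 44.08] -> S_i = 9.36 + 8.68*i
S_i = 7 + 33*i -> [7, 40, 73, 106, 139]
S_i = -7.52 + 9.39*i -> [-7.52, 1.87, 11.26, 20.65, 30.04]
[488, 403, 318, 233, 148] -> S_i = 488 + -85*i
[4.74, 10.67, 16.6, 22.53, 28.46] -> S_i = 4.74 + 5.93*i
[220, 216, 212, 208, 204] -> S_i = 220 + -4*i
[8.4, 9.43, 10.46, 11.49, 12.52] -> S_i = 8.40 + 1.03*i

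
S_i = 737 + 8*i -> [737, 745, 753, 761, 769]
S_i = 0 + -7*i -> [0, -7, -14, -21, -28]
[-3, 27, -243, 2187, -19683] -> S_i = -3*-9^i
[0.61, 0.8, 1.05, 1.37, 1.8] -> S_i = 0.61*1.31^i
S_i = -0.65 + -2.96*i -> [-0.65, -3.61, -6.57, -9.53, -12.49]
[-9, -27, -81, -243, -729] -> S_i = -9*3^i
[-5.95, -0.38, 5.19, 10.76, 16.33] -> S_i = -5.95 + 5.57*i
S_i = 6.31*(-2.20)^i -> [6.31, -13.88, 30.54, -67.19, 147.82]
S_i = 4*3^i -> [4, 12, 36, 108, 324]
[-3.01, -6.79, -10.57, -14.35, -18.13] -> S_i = -3.01 + -3.78*i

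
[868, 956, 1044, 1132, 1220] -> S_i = 868 + 88*i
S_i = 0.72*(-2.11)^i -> [0.72, -1.52, 3.21, -6.76, 14.27]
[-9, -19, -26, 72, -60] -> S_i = Random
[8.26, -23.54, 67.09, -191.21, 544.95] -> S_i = 8.26*(-2.85)^i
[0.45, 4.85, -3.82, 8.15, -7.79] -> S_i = Random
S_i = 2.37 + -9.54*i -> [2.37, -7.17, -16.71, -26.25, -35.79]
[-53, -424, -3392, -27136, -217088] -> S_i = -53*8^i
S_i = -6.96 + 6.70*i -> [-6.96, -0.26, 6.44, 13.14, 19.84]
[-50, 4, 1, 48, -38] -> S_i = Random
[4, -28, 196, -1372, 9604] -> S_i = 4*-7^i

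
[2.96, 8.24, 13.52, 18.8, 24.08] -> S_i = 2.96 + 5.28*i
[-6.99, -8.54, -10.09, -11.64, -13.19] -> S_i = -6.99 + -1.55*i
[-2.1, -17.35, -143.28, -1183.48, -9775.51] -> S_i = -2.10*8.26^i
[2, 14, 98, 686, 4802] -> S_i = 2*7^i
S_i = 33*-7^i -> [33, -231, 1617, -11319, 79233]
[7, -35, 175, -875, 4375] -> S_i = 7*-5^i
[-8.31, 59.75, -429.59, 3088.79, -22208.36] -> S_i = -8.31*(-7.19)^i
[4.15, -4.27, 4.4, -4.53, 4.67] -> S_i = 4.15*(-1.03)^i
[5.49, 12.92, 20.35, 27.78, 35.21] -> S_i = 5.49 + 7.43*i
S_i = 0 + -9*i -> [0, -9, -18, -27, -36]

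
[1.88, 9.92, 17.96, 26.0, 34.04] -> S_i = 1.88 + 8.04*i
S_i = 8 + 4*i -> [8, 12, 16, 20, 24]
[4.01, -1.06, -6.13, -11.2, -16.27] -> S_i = 4.01 + -5.07*i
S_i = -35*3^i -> [-35, -105, -315, -945, -2835]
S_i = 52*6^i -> [52, 312, 1872, 11232, 67392]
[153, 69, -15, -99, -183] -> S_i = 153 + -84*i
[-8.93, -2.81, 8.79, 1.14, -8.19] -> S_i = Random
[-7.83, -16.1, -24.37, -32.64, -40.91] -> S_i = -7.83 + -8.27*i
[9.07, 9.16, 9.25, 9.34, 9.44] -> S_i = 9.07*1.01^i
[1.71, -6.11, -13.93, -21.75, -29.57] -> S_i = 1.71 + -7.82*i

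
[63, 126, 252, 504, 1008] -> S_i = 63*2^i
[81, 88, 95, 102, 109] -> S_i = 81 + 7*i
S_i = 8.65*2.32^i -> [8.65, 20.07, 46.56, 108.01, 250.59]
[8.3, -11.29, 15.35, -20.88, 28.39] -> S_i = 8.30*(-1.36)^i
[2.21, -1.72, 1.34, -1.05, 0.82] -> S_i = 2.21*(-0.78)^i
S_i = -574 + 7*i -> [-574, -567, -560, -553, -546]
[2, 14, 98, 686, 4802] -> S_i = 2*7^i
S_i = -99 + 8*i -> [-99, -91, -83, -75, -67]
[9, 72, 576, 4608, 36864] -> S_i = 9*8^i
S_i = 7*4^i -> [7, 28, 112, 448, 1792]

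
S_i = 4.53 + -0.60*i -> [4.53, 3.93, 3.33, 2.73, 2.13]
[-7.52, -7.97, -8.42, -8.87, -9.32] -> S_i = -7.52 + -0.45*i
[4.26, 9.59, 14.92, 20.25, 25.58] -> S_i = 4.26 + 5.33*i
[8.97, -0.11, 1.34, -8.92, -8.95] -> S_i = Random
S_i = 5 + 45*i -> [5, 50, 95, 140, 185]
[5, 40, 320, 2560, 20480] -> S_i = 5*8^i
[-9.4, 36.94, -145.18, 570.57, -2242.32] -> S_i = -9.40*(-3.93)^i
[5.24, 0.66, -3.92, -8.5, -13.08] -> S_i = 5.24 + -4.58*i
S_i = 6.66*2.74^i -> [6.66, 18.25, 50.0, 137.0, 375.38]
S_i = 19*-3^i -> [19, -57, 171, -513, 1539]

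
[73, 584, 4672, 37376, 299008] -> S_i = 73*8^i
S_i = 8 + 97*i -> [8, 105, 202, 299, 396]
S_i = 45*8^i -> [45, 360, 2880, 23040, 184320]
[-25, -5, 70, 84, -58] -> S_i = Random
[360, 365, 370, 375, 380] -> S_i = 360 + 5*i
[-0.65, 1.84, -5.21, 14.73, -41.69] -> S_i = -0.65*(-2.83)^i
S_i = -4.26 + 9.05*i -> [-4.26, 4.79, 13.84, 22.89, 31.94]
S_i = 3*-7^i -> [3, -21, 147, -1029, 7203]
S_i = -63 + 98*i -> [-63, 35, 133, 231, 329]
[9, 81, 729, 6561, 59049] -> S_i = 9*9^i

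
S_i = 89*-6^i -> [89, -534, 3204, -19224, 115344]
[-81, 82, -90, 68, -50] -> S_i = Random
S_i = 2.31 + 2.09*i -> [2.31, 4.4, 6.49, 8.58, 10.67]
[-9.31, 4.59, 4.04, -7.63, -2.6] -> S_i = Random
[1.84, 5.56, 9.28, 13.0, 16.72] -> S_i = 1.84 + 3.72*i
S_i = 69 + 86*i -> [69, 155, 241, 327, 413]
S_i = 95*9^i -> [95, 855, 7695, 69255, 623295]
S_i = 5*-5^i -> [5, -25, 125, -625, 3125]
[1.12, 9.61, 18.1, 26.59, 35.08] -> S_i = 1.12 + 8.49*i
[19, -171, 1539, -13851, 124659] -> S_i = 19*-9^i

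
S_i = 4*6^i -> [4, 24, 144, 864, 5184]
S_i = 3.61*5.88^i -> [3.61, 21.23, 124.81, 733.9, 4315.35]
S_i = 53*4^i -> [53, 212, 848, 3392, 13568]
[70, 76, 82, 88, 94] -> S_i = 70 + 6*i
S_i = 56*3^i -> [56, 168, 504, 1512, 4536]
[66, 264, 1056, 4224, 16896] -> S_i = 66*4^i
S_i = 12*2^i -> [12, 24, 48, 96, 192]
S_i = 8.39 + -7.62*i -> [8.39, 0.77, -6.85, -14.47, -22.09]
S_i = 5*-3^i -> [5, -15, 45, -135, 405]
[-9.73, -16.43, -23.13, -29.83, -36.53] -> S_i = -9.73 + -6.70*i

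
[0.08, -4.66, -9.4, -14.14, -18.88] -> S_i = 0.08 + -4.74*i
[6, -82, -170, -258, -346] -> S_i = 6 + -88*i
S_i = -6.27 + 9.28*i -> [-6.27, 3.01, 12.29, 21.57, 30.85]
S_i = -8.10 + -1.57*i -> [-8.1, -9.67, -11.24, -12.81, -14.38]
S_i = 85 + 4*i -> [85, 89, 93, 97, 101]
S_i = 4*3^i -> [4, 12, 36, 108, 324]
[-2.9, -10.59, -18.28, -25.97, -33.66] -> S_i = -2.90 + -7.69*i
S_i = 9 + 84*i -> [9, 93, 177, 261, 345]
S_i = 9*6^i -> [9, 54, 324, 1944, 11664]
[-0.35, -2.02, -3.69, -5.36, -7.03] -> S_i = -0.35 + -1.67*i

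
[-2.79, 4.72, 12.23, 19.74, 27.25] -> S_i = -2.79 + 7.51*i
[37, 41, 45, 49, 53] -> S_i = 37 + 4*i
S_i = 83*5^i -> [83, 415, 2075, 10375, 51875]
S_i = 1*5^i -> [1, 5, 25, 125, 625]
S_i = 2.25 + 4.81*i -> [2.25, 7.06, 11.87, 16.68, 21.49]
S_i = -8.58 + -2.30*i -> [-8.58, -10.88, -13.18, -15.48, -17.78]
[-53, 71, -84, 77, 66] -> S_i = Random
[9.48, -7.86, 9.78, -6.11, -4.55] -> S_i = Random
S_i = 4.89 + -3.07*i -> [4.89, 1.82, -1.25, -4.32, -7.39]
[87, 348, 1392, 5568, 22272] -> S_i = 87*4^i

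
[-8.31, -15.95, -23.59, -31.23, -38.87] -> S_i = -8.31 + -7.64*i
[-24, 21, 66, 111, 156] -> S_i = -24 + 45*i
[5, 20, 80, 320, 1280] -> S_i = 5*4^i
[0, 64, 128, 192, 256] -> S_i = 0 + 64*i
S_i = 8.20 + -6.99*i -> [8.2, 1.21, -5.78, -12.77, -19.76]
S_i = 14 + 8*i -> [14, 22, 30, 38, 46]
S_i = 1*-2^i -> [1, -2, 4, -8, 16]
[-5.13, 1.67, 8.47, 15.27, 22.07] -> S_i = -5.13 + 6.80*i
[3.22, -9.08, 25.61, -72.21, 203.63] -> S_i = 3.22*(-2.82)^i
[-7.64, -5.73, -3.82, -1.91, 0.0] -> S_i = -7.64 + 1.91*i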